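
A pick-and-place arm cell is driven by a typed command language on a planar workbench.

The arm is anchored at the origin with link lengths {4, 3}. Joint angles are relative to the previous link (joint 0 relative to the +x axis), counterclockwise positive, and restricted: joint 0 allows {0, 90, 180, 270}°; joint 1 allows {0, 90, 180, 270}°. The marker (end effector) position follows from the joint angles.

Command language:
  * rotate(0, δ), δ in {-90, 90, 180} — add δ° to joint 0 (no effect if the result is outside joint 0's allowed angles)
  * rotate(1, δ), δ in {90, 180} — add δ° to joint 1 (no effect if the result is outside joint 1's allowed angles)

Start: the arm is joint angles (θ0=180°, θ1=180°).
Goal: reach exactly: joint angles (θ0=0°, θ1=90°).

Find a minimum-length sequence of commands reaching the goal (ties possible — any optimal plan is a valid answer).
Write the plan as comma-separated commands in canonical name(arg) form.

rotate(1, 90), rotate(0, 180), rotate(1, 180)

from: joint angles (θ0=180°, θ1=180°)
[1] after rotate(1, 90): joint angles (θ0=180°, θ1=270°)
[2] after rotate(0, 180): joint angles (θ0=0°, θ1=270°)
[3] after rotate(1, 180): joint angles (θ0=0°, θ1=90°)
nothing shorter than 3 reaches the goal.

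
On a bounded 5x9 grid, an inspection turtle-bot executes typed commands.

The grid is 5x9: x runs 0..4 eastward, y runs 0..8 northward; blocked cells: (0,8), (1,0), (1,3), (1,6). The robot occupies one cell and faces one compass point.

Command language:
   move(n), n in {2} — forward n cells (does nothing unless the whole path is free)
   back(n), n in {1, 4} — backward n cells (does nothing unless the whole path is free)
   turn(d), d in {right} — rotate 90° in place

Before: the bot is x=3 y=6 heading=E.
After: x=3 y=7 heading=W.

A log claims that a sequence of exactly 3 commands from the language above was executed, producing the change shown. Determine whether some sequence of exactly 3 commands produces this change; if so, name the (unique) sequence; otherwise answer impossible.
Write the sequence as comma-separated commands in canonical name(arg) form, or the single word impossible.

turn(right), back(1), turn(right)

key: cell and facing (now W) both changed — the 3 commands mix motion and turning
start: x=3 y=6 heading=E
t=1 turn(right) ⇒ x=3 y=6 heading=S
t=2 back(1) ⇒ x=3 y=7 heading=S
t=3 turn(right) ⇒ x=3 y=7 heading=W
no rival 3-sequence matches.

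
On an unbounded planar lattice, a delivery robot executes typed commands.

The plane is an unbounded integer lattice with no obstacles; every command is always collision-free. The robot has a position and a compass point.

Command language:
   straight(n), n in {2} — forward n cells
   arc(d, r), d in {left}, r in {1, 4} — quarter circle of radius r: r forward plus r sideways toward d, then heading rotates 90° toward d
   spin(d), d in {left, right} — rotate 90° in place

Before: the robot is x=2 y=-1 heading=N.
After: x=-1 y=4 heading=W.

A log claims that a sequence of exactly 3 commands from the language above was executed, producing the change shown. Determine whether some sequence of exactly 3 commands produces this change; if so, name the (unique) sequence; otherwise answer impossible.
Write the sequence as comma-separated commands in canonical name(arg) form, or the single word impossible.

spin(right), arc(left, 1), arc(left, 4)

key: order matters: swapping spin(right) and arc(left, 4) lands elsewhere
t0: x=2 y=-1 heading=N
[1] after spin(right): x=2 y=-1 heading=E
[2] after arc(left, 1): x=3 y=0 heading=N
[3] after arc(left, 4): x=-1 y=4 heading=W
uniquely the one of 125 3-step routes that fits.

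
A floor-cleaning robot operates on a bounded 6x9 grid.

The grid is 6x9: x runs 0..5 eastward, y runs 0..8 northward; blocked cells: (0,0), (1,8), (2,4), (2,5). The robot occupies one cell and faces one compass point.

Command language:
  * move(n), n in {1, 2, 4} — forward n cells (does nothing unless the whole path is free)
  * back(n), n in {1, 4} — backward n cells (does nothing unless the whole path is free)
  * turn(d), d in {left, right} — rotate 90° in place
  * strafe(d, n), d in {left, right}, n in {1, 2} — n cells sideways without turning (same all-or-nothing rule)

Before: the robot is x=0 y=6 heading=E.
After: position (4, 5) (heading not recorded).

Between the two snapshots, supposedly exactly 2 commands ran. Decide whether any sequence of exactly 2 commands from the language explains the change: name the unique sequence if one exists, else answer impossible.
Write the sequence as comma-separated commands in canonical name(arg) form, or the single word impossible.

move(4), strafe(right, 1)

key: order matters: swapping move(4) and strafe(right, 1) lands elsewhere
initial: x=0 y=6 heading=E
t=1 move(4) ⇒ x=4 y=6 heading=E
t=2 strafe(right, 1) ⇒ x=4 y=5 heading=E
no other 2-command option fits: unique.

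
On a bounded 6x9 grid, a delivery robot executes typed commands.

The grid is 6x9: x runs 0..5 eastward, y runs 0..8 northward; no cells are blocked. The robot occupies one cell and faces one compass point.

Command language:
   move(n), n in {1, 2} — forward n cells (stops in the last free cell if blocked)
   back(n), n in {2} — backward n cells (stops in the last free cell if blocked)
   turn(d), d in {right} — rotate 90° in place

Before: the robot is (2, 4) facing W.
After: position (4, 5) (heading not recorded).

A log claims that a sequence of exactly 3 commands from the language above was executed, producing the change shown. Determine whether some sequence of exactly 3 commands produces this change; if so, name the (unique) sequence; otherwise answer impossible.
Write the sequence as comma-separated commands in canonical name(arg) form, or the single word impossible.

back(2), turn(right), move(1)

key: running move(1) before back(2) would end elsewhere — order is forced
begin: (2, 4) facing W
t=1 back(2) ⇒ (4, 4) facing W
t=2 turn(right) ⇒ (4, 4) facing N
t=3 move(1) ⇒ (4, 5) facing N
all 64 alternatives checked — unique.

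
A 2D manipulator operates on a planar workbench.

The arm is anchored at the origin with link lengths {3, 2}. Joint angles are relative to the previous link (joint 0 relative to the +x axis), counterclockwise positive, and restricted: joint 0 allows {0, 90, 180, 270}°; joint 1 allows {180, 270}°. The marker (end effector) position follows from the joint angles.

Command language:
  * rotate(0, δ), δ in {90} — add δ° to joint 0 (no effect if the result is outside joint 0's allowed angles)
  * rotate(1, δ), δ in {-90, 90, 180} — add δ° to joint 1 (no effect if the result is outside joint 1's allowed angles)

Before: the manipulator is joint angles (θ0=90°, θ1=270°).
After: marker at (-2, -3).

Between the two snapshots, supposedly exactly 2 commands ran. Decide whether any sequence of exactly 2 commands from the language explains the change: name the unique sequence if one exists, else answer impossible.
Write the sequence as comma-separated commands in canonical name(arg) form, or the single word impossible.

start: joint angles (θ0=90°, θ1=270°)
t=1 rotate(0, 90) ⇒ joint angles (θ0=180°, θ1=270°)
t=2 rotate(0, 90) ⇒ joint angles (θ0=270°, θ1=270°)
no rival 2-sequence matches.

rotate(0, 90), rotate(0, 90)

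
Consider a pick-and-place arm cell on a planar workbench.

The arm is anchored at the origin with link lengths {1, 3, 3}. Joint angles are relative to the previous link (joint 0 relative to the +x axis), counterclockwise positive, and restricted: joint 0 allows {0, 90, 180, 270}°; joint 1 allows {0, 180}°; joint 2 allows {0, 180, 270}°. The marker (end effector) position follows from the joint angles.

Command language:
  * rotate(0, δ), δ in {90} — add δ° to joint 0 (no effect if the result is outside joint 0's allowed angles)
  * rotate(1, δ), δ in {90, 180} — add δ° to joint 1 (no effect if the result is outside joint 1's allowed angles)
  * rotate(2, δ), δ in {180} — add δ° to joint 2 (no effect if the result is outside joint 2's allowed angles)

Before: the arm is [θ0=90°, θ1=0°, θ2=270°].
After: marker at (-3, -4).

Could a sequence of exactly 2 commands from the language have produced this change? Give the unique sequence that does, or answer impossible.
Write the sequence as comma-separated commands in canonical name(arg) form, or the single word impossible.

from: [θ0=90°, θ1=0°, θ2=270°]
step 1 (rotate(0, 90)): [θ0=180°, θ1=0°, θ2=270°]
step 2 (rotate(0, 90)): [θ0=270°, θ1=0°, θ2=270°]
uniquely the one of 16 2-step routes that fits.

rotate(0, 90), rotate(0, 90)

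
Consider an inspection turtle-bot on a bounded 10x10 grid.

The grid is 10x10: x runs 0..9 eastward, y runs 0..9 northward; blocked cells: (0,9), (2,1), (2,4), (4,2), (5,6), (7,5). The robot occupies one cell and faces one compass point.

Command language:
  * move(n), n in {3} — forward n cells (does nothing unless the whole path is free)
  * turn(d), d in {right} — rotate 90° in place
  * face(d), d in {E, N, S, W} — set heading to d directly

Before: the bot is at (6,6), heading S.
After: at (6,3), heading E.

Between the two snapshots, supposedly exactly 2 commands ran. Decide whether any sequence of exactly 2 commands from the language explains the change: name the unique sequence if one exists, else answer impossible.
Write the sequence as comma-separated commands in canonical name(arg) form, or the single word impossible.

move(3), face(E)

key: cell and facing (now E) both changed — the 2 commands mix motion and turning
t0: at (6,6), heading S
1. move(3) → at (6,3), heading S
2. face(E) → at (6,3), heading E
uniquely the one of 36 2-step routes that fits.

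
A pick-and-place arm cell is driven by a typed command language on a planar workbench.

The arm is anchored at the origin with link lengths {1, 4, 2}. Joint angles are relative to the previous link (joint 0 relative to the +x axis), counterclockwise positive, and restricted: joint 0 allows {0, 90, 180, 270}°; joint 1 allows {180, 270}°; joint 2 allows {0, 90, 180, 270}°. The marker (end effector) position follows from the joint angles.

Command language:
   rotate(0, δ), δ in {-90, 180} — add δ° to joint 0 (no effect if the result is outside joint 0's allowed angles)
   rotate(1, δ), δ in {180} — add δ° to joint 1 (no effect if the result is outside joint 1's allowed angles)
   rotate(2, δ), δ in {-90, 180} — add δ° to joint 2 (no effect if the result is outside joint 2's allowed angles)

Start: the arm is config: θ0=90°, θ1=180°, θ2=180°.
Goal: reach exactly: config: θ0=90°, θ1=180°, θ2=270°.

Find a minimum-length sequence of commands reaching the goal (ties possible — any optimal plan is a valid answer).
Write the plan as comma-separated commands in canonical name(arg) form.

initial: config: θ0=90°, θ1=180°, θ2=180°
1. rotate(2, 180) → config: θ0=90°, θ1=180°, θ2=0°
2. rotate(2, -90) → config: θ0=90°, θ1=180°, θ2=270°
no 1-step plan works, so 2 is optimal.

rotate(2, 180), rotate(2, -90)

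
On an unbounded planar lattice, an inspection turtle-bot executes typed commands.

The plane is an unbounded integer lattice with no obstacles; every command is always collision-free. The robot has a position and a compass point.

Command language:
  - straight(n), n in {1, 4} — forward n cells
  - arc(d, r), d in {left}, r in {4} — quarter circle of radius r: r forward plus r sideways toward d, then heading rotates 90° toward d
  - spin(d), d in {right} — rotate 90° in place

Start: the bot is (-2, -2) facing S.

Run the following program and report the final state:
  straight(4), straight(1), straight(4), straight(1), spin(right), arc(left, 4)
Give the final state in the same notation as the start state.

(-6, -16) facing S

start: (-2, -2) facing S
t=1 straight(4) ⇒ (-2, -6) facing S
t=2 straight(1) ⇒ (-2, -7) facing S
t=3 straight(4) ⇒ (-2, -11) facing S
t=4 straight(1) ⇒ (-2, -12) facing S
t=5 spin(right) ⇒ (-2, -12) facing W
t=6 arc(left, 4) ⇒ (-6, -16) facing S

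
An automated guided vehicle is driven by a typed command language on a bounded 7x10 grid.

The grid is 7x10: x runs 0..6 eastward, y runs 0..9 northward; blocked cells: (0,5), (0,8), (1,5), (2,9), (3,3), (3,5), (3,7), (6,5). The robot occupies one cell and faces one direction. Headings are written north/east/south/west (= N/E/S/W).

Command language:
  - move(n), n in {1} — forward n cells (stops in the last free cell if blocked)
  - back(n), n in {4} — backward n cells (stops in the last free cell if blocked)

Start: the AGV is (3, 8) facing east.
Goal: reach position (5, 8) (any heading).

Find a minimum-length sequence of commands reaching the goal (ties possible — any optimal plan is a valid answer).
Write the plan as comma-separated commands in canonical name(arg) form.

t0: (3, 8) facing east
[1] after move(1): (4, 8) facing east
[2] after move(1): (5, 8) facing east
shorter routes all fall short; 2 is best.

move(1), move(1)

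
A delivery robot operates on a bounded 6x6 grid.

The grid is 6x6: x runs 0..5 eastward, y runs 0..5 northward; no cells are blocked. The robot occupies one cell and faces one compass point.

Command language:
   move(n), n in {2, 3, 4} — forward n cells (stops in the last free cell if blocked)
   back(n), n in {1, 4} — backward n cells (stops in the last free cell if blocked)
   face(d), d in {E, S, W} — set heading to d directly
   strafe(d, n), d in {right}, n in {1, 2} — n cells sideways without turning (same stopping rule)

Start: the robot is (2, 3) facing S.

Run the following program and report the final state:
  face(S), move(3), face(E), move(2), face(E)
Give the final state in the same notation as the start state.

begin: (2, 3) facing S
t=1 face(S) ⇒ (2, 3) facing S
t=2 move(3) ⇒ (2, 0) facing S
t=3 face(E) ⇒ (2, 0) facing E
t=4 move(2) ⇒ (4, 0) facing E
t=5 face(E) ⇒ (4, 0) facing E

(4, 0) facing E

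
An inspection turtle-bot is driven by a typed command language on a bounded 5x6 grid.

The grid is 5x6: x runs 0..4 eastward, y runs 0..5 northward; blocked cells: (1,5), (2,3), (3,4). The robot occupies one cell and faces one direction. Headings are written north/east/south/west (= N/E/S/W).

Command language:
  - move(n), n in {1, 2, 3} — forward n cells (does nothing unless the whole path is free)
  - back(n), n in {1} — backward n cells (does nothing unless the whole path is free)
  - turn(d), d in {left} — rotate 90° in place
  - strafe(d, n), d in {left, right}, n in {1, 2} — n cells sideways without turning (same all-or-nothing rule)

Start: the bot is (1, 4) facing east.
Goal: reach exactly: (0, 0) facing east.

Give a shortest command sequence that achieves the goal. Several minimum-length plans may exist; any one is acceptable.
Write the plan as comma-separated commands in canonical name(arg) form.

t0: (1, 4) facing east
1. strafe(right, 2) → (1, 2) facing east
2. strafe(right, 2) → (1, 0) facing east
3. back(1) → (0, 0) facing east
shorter routes all fall short; 3 is best.

strafe(right, 2), strafe(right, 2), back(1)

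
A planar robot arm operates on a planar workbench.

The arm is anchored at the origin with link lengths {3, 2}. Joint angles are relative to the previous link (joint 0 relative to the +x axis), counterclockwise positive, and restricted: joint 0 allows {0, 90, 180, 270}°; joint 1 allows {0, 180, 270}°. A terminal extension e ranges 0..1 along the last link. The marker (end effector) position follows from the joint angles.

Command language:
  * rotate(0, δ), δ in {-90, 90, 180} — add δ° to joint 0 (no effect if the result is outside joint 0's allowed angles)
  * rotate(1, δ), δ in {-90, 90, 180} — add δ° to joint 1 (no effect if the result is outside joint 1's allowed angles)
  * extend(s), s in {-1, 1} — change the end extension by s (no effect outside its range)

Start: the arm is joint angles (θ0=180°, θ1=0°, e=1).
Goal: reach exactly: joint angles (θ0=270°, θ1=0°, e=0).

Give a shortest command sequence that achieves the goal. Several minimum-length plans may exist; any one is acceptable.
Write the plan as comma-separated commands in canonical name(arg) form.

rotate(0, 90), extend(-1)

from: joint angles (θ0=180°, θ1=0°, e=1)
1. rotate(0, 90) → joint angles (θ0=270°, θ1=0°, e=1)
2. extend(-1) → joint angles (θ0=270°, θ1=0°, e=0)
no 1-step plan works, so 2 is optimal.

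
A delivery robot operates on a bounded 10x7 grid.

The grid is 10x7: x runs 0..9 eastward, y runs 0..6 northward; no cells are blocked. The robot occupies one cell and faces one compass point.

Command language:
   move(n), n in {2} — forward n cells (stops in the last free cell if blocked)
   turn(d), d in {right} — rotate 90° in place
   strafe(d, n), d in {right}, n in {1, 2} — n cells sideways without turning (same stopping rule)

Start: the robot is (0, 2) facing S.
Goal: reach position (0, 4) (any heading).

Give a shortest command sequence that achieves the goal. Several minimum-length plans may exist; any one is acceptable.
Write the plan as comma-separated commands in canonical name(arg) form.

start: (0, 2) facing S
t=1 turn(right) ⇒ (0, 2) facing W
t=2 strafe(right, 2) ⇒ (0, 4) facing W
nothing shorter than 2 reaches the goal.

turn(right), strafe(right, 2)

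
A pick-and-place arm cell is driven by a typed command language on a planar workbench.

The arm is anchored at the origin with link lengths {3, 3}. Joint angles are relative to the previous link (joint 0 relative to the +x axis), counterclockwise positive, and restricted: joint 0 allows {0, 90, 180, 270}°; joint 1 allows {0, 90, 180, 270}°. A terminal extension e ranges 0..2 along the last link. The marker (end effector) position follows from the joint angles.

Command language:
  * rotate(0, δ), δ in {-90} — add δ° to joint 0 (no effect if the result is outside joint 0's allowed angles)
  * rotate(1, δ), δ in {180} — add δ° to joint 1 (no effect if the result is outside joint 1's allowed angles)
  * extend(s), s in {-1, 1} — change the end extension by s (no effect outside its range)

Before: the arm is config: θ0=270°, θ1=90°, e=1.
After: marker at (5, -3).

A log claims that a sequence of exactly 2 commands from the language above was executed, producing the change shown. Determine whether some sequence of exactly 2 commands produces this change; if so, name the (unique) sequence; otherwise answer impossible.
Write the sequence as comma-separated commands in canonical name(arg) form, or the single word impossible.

initial: config: θ0=270°, θ1=90°, e=1
t=1 extend(1) ⇒ config: θ0=270°, θ1=90°, e=2
t=2 extend(1) ⇒ config: θ0=270°, θ1=90°, e=2
no other 2-command option fits: unique.

extend(1), extend(1)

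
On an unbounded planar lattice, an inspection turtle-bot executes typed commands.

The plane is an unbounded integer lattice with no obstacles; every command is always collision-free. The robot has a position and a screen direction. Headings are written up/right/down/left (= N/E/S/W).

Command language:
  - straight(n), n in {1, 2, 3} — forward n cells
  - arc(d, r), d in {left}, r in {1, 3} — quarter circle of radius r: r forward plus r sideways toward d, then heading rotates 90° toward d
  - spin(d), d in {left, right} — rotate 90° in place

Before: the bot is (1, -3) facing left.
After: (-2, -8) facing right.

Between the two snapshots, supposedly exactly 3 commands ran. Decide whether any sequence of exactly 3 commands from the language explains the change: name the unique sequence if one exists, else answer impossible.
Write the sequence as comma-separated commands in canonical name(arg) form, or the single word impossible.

key: order matters: swapping arc(left, 3) and spin(left) lands elsewhere
begin: (1, -3) facing left
[1] after arc(left, 3): (-2, -6) facing down
[2] after straight(2): (-2, -8) facing down
[3] after spin(left): (-2, -8) facing right
uniquely the one of 343 3-step routes that fits.

arc(left, 3), straight(2), spin(left)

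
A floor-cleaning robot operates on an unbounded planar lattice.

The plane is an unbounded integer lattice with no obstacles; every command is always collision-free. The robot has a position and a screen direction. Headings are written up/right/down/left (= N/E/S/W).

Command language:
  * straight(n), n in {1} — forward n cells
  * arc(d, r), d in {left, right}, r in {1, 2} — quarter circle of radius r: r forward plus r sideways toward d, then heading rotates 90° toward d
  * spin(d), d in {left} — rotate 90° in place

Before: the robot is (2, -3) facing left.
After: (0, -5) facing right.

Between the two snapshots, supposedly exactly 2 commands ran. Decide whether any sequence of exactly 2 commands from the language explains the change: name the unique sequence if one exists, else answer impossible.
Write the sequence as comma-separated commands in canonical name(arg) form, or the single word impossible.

arc(left, 2), spin(left)

key: order matters: swapping arc(left, 2) and spin(left) lands elsewhere
t0: (2, -3) facing left
1. arc(left, 2) → (0, -5) facing down
2. spin(left) → (0, -5) facing right
no other 2-command option fits: unique.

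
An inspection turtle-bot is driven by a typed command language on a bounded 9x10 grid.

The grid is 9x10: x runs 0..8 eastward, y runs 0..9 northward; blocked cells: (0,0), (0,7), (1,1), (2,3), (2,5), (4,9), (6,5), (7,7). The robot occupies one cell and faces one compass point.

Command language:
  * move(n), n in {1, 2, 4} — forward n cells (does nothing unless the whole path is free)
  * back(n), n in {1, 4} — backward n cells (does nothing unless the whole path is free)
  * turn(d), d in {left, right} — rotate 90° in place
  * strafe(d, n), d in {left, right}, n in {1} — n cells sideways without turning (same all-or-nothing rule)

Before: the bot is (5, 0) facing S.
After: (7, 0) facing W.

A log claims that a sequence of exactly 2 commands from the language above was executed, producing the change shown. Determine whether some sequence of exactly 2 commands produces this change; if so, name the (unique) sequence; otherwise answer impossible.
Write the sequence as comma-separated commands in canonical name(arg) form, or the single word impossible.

impossible

all 81 sequences checked — none match.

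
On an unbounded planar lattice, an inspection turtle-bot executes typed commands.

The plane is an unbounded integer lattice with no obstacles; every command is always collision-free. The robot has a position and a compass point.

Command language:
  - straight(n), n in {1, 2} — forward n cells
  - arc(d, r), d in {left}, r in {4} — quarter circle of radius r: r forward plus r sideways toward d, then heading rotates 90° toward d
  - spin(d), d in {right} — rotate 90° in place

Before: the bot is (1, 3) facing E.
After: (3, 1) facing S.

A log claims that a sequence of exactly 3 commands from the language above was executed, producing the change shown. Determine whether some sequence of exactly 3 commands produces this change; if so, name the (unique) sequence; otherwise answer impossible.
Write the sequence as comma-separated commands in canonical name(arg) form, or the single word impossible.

key: position moved to (3,1) AND the heading swung to S — translation plus rotation needed
from: (1, 3) facing E
step 1 (straight(2)): (3, 3) facing E
step 2 (spin(right)): (3, 3) facing S
step 3 (straight(2)): (3, 1) facing S
no rival 3-sequence matches.

straight(2), spin(right), straight(2)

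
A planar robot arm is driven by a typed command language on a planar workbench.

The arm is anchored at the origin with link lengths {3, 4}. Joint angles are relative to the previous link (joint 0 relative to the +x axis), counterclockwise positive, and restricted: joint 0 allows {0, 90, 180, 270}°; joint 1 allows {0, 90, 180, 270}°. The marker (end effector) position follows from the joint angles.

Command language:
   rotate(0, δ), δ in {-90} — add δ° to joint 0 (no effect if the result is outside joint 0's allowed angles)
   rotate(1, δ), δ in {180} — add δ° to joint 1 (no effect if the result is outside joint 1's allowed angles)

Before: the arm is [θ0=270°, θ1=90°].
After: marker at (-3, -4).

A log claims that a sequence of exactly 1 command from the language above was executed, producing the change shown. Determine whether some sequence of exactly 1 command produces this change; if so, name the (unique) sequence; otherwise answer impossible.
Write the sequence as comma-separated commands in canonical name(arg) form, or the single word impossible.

from: [θ0=270°, θ1=90°]
t=1 rotate(0, -90) ⇒ [θ0=180°, θ1=90°]
all 2 alternatives checked — unique.

rotate(0, -90)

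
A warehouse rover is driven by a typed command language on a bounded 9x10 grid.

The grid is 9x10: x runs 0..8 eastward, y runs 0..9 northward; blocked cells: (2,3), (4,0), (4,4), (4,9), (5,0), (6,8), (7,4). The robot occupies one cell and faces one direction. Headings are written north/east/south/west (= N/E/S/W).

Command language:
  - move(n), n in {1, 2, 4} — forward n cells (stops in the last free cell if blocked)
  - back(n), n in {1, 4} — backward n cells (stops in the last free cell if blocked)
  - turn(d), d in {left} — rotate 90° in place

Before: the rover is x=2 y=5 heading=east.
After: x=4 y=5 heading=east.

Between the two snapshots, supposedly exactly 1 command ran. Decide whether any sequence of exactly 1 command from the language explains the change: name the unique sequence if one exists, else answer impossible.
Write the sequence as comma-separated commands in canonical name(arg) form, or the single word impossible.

key: heading stays E — the single command does not turn
from: x=2 y=5 heading=east
1. move(2) → x=4 y=5 heading=east
all 6 alternatives checked — unique.

move(2)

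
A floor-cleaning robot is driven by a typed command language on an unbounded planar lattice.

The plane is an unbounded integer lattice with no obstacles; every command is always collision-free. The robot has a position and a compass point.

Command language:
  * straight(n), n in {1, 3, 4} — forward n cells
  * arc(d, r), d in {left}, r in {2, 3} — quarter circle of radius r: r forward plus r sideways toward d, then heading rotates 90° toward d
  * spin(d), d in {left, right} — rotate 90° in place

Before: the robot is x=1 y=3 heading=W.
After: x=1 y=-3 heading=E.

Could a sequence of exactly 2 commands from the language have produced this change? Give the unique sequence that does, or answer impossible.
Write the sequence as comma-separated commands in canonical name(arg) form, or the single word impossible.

arc(left, 3), arc(left, 3)

key: position moved to (1,-3) AND the heading swung to E — translation plus rotation needed
t0: x=1 y=3 heading=W
t=1 arc(left, 3) ⇒ x=-2 y=0 heading=S
t=2 arc(left, 3) ⇒ x=1 y=-3 heading=E
all 49 alternatives checked — unique.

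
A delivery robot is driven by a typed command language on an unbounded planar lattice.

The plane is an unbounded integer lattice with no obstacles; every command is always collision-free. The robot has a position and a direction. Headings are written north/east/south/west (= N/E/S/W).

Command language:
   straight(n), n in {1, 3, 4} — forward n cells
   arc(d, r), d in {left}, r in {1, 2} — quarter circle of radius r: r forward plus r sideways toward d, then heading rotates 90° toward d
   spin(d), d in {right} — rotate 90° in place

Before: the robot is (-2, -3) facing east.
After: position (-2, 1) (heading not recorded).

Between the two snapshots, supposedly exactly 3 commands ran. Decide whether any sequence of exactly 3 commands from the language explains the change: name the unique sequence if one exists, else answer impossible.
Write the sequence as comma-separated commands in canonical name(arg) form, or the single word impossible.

key: running spin(right) before arc(left, 2) would end elsewhere — order is forced
start: (-2, -3) facing east
step 1 (arc(left, 2)): (0, -1) facing north
step 2 (arc(left, 2)): (-2, 1) facing west
step 3 (spin(right)): (-2, 1) facing north
uniquely the one of 216 3-step routes that fits.

arc(left, 2), arc(left, 2), spin(right)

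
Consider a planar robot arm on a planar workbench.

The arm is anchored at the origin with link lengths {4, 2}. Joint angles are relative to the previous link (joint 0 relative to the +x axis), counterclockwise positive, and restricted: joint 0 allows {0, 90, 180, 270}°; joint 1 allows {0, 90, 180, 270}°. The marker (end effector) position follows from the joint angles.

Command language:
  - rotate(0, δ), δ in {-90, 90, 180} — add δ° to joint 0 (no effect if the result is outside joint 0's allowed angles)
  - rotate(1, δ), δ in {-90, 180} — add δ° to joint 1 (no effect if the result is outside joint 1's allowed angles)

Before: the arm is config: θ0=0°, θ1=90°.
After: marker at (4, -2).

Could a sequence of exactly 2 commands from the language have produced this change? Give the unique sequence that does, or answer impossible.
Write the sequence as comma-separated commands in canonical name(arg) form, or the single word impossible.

rotate(1, -90), rotate(1, -90)

initial: config: θ0=0°, θ1=90°
step 1 (rotate(1, -90)): config: θ0=0°, θ1=0°
step 2 (rotate(1, -90)): config: θ0=0°, θ1=270°
uniquely the one of 25 2-step routes that fits.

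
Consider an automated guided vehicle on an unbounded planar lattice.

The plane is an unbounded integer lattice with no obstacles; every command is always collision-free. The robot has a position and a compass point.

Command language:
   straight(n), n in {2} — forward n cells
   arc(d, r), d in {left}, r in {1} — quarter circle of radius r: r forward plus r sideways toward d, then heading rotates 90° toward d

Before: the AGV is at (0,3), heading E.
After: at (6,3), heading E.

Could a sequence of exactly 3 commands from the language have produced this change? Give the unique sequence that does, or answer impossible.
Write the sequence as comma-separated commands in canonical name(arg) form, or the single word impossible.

key: still facing E at the end — nothing in the sequence rotates
start: at (0,3), heading E
1. straight(2) → at (2,3), heading E
2. straight(2) → at (4,3), heading E
3. straight(2) → at (6,3), heading E
all 8 alternatives checked — unique.

straight(2), straight(2), straight(2)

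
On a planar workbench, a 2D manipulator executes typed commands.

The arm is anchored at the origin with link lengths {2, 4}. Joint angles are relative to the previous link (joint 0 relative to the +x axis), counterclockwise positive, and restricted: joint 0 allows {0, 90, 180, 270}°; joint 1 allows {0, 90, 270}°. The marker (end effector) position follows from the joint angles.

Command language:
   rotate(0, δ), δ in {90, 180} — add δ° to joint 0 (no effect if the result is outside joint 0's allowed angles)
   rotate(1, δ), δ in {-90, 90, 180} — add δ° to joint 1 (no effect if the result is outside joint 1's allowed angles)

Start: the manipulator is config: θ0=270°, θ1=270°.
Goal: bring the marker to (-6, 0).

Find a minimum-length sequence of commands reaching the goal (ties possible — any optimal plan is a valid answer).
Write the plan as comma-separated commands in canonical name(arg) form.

start: config: θ0=270°, θ1=270°
1. rotate(1, 90) → config: θ0=270°, θ1=0°
2. rotate(0, 180) → config: θ0=90°, θ1=0°
3. rotate(0, 90) → config: θ0=180°, θ1=0°
nothing shorter than 3 reaches the goal.

rotate(1, 90), rotate(0, 180), rotate(0, 90)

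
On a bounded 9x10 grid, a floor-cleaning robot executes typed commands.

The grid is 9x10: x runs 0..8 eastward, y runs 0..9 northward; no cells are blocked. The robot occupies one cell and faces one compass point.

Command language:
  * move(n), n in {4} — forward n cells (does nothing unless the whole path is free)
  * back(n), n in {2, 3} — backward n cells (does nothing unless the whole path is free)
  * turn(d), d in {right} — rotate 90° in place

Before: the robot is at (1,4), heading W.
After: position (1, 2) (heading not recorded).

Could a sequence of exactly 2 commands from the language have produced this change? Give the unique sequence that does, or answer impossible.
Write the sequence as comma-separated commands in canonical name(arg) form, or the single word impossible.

turn(right), back(2)

key: order matters: swapping turn(right) and back(2) lands elsewhere
start: at (1,4), heading W
step 1 (turn(right)): at (1,4), heading N
step 2 (back(2)): at (1,2), heading N
no other 2-command option fits: unique.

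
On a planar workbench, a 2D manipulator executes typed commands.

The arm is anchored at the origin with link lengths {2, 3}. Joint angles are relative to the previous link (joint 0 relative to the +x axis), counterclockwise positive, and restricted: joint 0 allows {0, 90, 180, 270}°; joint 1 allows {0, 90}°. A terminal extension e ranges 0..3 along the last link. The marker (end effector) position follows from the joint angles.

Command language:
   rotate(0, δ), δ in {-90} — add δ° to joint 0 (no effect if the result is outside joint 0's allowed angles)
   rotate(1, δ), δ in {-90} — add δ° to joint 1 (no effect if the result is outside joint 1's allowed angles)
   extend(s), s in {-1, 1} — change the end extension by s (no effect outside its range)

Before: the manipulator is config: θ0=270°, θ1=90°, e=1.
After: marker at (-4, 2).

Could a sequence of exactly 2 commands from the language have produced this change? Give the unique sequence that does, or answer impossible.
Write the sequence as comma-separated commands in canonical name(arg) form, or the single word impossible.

begin: config: θ0=270°, θ1=90°, e=1
[1] after rotate(0, -90): config: θ0=180°, θ1=90°, e=1
[2] after rotate(0, -90): config: θ0=90°, θ1=90°, e=1
all 16 alternatives checked — unique.

rotate(0, -90), rotate(0, -90)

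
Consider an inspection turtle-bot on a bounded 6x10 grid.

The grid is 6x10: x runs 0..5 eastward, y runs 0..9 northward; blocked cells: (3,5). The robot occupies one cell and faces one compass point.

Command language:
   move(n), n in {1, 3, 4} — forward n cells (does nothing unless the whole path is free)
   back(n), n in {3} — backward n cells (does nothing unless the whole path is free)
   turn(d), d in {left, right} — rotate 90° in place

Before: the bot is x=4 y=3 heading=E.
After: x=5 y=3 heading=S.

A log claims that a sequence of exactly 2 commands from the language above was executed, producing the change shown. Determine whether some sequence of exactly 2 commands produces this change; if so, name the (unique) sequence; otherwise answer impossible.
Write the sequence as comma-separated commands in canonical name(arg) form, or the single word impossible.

move(1), turn(right)

key: order matters: swapping move(1) and turn(right) lands elsewhere
t0: x=4 y=3 heading=E
[1] after move(1): x=5 y=3 heading=E
[2] after turn(right): x=5 y=3 heading=S
no rival 2-sequence matches.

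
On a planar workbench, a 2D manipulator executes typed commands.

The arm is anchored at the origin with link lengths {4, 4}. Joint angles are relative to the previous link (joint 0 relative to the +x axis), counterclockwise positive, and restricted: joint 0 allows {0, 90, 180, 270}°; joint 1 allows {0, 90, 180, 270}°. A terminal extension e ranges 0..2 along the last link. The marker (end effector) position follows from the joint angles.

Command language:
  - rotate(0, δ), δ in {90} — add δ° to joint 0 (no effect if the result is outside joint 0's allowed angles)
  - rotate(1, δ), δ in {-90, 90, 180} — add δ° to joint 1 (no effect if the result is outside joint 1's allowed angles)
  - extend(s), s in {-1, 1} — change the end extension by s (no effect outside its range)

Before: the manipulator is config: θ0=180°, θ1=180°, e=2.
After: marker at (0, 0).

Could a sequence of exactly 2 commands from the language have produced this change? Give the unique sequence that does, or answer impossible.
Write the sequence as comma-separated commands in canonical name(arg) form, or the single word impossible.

begin: config: θ0=180°, θ1=180°, e=2
[1] after extend(-1): config: θ0=180°, θ1=180°, e=1
[2] after extend(-1): config: θ0=180°, θ1=180°, e=0
no rival 2-sequence matches.

extend(-1), extend(-1)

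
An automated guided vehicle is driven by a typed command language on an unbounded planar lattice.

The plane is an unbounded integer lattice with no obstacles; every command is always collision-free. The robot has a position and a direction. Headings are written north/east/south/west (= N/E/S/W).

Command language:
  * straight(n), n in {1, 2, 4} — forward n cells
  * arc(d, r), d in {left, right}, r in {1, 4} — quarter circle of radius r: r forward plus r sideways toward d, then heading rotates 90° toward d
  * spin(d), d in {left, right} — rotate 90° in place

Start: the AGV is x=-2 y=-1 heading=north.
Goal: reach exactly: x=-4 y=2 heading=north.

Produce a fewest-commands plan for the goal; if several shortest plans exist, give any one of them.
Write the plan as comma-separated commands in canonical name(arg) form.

straight(1), arc(left, 1), arc(right, 1)

t0: x=-2 y=-1 heading=north
[1] after straight(1): x=-2 y=0 heading=north
[2] after arc(left, 1): x=-3 y=1 heading=west
[3] after arc(right, 1): x=-4 y=2 heading=north
minimal: 3 command(s), checked below 3.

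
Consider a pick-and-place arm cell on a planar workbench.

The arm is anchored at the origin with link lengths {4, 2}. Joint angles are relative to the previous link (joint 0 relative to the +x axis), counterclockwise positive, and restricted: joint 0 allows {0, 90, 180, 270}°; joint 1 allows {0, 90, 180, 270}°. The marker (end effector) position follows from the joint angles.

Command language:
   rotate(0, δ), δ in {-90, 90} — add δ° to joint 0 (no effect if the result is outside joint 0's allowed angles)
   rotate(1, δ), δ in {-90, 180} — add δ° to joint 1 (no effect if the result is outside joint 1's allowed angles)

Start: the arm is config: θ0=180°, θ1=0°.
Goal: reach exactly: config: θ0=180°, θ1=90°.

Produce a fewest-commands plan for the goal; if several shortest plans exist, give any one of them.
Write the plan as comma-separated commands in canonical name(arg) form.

rotate(1, -90), rotate(1, 180)

t0: config: θ0=180°, θ1=0°
t=1 rotate(1, -90) ⇒ config: θ0=180°, θ1=270°
t=2 rotate(1, 180) ⇒ config: θ0=180°, θ1=90°
no 1-step plan works, so 2 is optimal.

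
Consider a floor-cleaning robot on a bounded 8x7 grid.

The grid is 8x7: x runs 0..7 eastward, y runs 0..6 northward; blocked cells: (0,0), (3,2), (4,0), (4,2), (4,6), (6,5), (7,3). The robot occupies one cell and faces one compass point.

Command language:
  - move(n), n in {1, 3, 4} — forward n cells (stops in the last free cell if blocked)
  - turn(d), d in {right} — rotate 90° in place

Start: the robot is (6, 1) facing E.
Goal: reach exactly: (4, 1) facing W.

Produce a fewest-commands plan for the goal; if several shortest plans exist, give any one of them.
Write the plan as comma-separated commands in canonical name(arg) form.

begin: (6, 1) facing E
[1] after move(4): (7, 1) facing E
[2] after turn(right): (7, 1) facing S
[3] after turn(right): (7, 1) facing W
[4] after move(3): (4, 1) facing W
minimal: 4 command(s), checked below 4.

move(4), turn(right), turn(right), move(3)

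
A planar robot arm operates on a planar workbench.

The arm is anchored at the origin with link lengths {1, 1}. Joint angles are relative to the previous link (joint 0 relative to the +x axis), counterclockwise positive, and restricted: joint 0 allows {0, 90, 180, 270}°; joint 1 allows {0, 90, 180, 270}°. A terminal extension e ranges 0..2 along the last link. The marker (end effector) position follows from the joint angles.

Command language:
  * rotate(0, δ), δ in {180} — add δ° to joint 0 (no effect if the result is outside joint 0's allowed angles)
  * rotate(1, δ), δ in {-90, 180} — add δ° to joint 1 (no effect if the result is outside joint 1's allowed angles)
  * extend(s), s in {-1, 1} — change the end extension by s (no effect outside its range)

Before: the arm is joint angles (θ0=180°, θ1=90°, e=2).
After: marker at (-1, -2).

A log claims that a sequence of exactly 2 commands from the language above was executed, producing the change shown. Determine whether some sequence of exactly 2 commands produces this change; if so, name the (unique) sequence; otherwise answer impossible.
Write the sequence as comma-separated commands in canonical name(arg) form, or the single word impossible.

key: running extend(-1) before extend(1) would end elsewhere — order is forced
initial: joint angles (θ0=180°, θ1=90°, e=2)
1. extend(1) → joint angles (θ0=180°, θ1=90°, e=2)
2. extend(-1) → joint angles (θ0=180°, θ1=90°, e=1)
no rival 2-sequence matches.

extend(1), extend(-1)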